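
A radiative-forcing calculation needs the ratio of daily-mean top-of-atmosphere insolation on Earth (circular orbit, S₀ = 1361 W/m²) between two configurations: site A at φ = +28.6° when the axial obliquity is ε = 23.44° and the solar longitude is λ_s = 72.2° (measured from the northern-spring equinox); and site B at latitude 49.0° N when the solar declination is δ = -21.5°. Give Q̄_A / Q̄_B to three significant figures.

— Configuration A (φ=+28.6°):
Solar declination: sin δ = sin ε · sin λ_s = sin 23.44° × sin 72.2° = 0.37875, so δ = +22.256°.
cos H₀ = −tan(+28.6°) tan(+22.256°) = -0.2231, H₀ = 1.7958 rad.
Bracket: H₀ sin φ sin δ + cos φ cos δ sin H₀ = 1.7958×0.47869×0.37875 + 0.87798×0.92550×0.97479 = 0.325585 + 0.792086 = 1.117671.
Q̄ = (S₀/π) × [bracket] = (1361/π) × 1.117671 = 484.20 W/m².
— Configuration B (φ=+49.0°):
cos H₀ = −tan(+49.0°) tan(-21.500°) = 0.4531, H₀ = 1.1005 rad.
Bracket: H₀ sin φ sin δ + cos φ cos δ sin H₀ = 1.1005×0.75471×-0.36650 + 0.65606×0.93042×0.89144 = -0.304400 + 0.544145 = 0.239745.
Q̄ = (S₀/π) × [bracket] = (1361/π) × 0.239745 = 103.86 W/m².
Ratio Q̄_A / Q̄_B = 484.20 / 103.86 = 4.662.

Q̄_A / Q̄_B ≈ 4.66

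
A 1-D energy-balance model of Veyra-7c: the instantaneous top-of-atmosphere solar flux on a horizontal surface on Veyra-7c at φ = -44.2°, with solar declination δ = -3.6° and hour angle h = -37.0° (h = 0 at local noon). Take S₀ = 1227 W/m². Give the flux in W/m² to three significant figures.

cos θ_z = sin φ sin δ + cos φ cos δ cos h = 0.043775 + 0.571420 = 0.615195.
Flux = S₀ · cos θ_z = 1227 × 0.615195 = 754.8 W/m².

755 W/m²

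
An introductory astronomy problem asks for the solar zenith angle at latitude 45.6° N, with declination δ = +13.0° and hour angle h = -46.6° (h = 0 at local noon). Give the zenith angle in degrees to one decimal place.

cos θ_z = sin ϕ sin δ + cos ϕ cos δ cos h = 0.160721 + 0.468409 = 0.629130.
θ_z = arccos(0.629130) = 51.0°.

θ_z = 51.0°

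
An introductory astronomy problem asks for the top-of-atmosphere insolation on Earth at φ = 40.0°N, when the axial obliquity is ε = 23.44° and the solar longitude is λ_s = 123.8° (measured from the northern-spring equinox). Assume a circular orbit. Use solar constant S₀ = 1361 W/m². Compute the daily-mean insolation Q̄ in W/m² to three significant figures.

Q̄ ≈ 471 W/m²

Solar declination: sin δ = sin ε · sin λ_s = sin 23.44° × sin 123.8° = 0.33056, so δ = +19.303°.
cos H₀ = −tan(+40.0°) tan(+19.303°) = -0.2939, H₀ = 1.8691 rad.
Bracket: H₀ sin φ sin δ + cos φ cos δ sin H₀ = 1.8691×0.64279×0.33056 + 0.76604×0.94379×0.95584 = 0.397148 + 0.691054 = 1.088202.
Q̄ = (S₀/π) × [bracket] = (1361/π) × 1.088202 = 471.4 W/m².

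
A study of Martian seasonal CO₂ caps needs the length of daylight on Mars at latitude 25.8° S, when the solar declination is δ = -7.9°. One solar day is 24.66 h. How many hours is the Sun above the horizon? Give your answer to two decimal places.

12.86 h

cos h₀ = −tan ϕ · tan δ = −tan(-25.8°) × tan(-7.900°) = -0.0671, so h₀ = 1.6379 rad = 93.85°.
Daylight = 2h₀/(2π) × 24.66 h = (1.6379/π) × 24.66 = 12.86 h.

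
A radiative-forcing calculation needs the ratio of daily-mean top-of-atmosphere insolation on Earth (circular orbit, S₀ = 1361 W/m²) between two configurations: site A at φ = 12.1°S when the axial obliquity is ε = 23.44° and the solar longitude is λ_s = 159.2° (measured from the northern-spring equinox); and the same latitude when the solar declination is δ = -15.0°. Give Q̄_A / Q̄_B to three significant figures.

— Configuration A (φ=-12.1°):
Solar declination: sin δ = sin ε · sin λ_s = sin 23.44° × sin 159.2° = 0.14126, so δ = +8.121°.
cos H₀ = −tan(-12.1°) tan(+8.121°) = 0.0306, H₀ = 1.5402 rad.
Bracket: H₀ sin φ sin δ + cos φ cos δ sin H₀ = 1.5402×-0.20962×0.14126 + 0.97778×0.98997×0.99953 = -0.045607 + 0.967518 = 0.921911.
Q̄ = (S₀/π) × [bracket] = (1361/π) × 0.921911 = 399.39 W/m².
— Configuration B (φ=-12.1°):
cos H₀ = −tan(-12.1°) tan(-15.000°) = -0.0574, H₀ = 1.6283 rad.
Bracket: H₀ sin φ sin δ + cos φ cos δ sin H₀ = 1.6283×-0.20962×-0.25882 + 0.97778×0.96593×0.99835 = 0.088342 + 0.942909 = 1.031251.
Q̄ = (S₀/π) × [bracket] = (1361/π) × 1.031251 = 446.76 W/m².
Ratio Q̄_A / Q̄_B = 399.39 / 446.76 = 0.8940.

Q̄_A / Q̄_B ≈ 0.894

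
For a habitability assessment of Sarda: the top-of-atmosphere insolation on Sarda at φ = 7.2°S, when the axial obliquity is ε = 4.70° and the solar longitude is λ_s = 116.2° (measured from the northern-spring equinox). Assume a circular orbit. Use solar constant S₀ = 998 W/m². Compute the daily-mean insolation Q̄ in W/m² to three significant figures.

Solar declination: sin δ = sin ε · sin λ_s = sin 4.70° × sin 116.2° = 0.07352, so δ = +4.216°.
cos H₀ = −tan(-7.2°) tan(+4.216°) = 0.0093, H₀ = 1.5615 rad.
Bracket: H₀ sin φ sin δ + cos φ cos δ sin H₀ = 1.5615×-0.12533×0.07352 + 0.99211×0.99729×0.99996 = -0.014388 + 0.989382 = 0.974994.
Q̄ = (S₀/π) × [bracket] = (998/π) × 0.974994 = 309.7 W/m².

Q̄ ≈ 310 W/m²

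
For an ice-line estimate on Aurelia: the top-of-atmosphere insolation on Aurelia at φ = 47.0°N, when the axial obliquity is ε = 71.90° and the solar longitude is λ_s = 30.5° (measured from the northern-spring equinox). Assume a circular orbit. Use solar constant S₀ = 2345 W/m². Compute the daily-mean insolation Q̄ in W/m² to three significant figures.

Q̄ ≈ 940 W/m²

Solar declination: sin δ = sin ε · sin λ_s = sin 71.90° × sin 30.5° = 0.48242, so δ = +28.844°.
cos H₀ = −tan(+47.0°) tan(+28.844°) = -0.5906, H₀ = 2.2026 rad.
Bracket: H₀ sin φ sin δ + cos φ cos δ sin H₀ = 2.2026×0.73135×0.48242 + 0.68200×0.87594×0.80696 = 0.777117 + 0.482071 = 1.259188.
Q̄ = (S₀/π) × [bracket] = (2345/π) × 1.259188 = 939.9 W/m².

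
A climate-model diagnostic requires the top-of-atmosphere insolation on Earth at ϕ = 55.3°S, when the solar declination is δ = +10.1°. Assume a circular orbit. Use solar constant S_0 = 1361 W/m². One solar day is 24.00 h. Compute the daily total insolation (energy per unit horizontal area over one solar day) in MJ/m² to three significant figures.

cos h₀ = −tan(-55.3°) tan(+10.100°) = 0.2572, h₀ = 1.3106 rad.
Bracket: h₀ sin ϕ sin δ + cos ϕ cos δ sin h₀ = 1.3106×-0.82214×0.17537 + 0.56928×0.98450×0.96635 = -0.188961 + 0.541597 = 0.352636.
Q̄ = (S_0/π) × [bracket] = (1361/π) × 0.352636 = 152.77 W/m².
Daily total = Q̄ × 24.00 h × 3600 s/h = 152.77 × 24.00 × 3600 / 10⁶ = 13.20 MJ/m².

13.2 MJ/m²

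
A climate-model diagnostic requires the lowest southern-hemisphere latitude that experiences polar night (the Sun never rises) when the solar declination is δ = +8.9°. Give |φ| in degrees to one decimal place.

|φ| = 81.1°

Polar night requires cos H₀ = −tan φ tan δ ≥ 1, i.e. tan φ tan δ ≤ −1.
The boundary is |tan φ| · |tan δ| = 1, so |φ| = 90° − |δ| = 90° − 8.9° = 81.1° in the southern hemisphere.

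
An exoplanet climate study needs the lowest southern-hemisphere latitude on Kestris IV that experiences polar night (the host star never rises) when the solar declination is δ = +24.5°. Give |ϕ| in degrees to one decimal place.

Polar night requires cos h₀ = −tan ϕ tan δ ≥ 1, i.e. tan ϕ tan δ ≤ −1.
The boundary is |tan ϕ| · |tan δ| = 1, so |ϕ| = 90° − |δ| = 90° − 24.5° = 65.5° in the southern hemisphere.

|ϕ| = 65.5°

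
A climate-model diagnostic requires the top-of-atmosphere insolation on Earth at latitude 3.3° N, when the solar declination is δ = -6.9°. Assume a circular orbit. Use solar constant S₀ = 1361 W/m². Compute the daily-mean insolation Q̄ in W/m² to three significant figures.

Q̄ ≈ 425 W/m²

cos H₀ = −tan(+3.3°) tan(-6.900°) = 0.0070, H₀ = 1.5638 rad.
Bracket: H₀ sin φ sin δ + cos φ cos δ sin H₀ = 1.5638×0.05756×-0.12014 + 0.99834×0.99276×0.99998 = -0.010814 + 0.991092 = 0.980278.
Q̄ = (S₀/π) × [bracket] = (1361/π) × 0.980278 = 424.7 W/m².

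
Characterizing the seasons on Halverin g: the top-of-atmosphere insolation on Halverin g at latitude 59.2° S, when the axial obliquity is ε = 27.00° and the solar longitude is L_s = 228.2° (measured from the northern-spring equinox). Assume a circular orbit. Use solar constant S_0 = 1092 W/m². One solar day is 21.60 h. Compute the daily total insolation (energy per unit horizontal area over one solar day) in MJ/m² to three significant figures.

Solar declination: sin δ = sin ε · sin L_s = sin 27.00° × sin 228.2° = -0.33844, so δ = -19.782°.
cos h₀ = −tan(-59.2°) tan(-19.782°) = -0.6033, h₀ = 2.2185 rad.
Bracket: h₀ sin ϕ sin δ + cos ϕ cos δ sin h₀ = 2.2185×-0.85896×-0.33844 + 0.51204×0.94099×0.79748 = 0.644932 + 0.384245 = 1.029177.
Q̄ = (S_0/π) × [bracket] = (1092/π) × 1.029177 = 357.74 W/m².
Daily total = Q̄ × 21.60 h × 3600 s/h = 357.74 × 21.60 × 3600 / 10⁶ = 27.82 MJ/m².

27.8 MJ/m²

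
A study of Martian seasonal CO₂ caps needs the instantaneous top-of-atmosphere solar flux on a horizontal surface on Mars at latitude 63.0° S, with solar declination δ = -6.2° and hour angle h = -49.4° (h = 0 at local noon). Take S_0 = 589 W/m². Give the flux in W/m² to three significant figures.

230 W/m²

cos θ_z = sin ϕ sin δ + cos ϕ cos δ cos h = 0.096228 + 0.293717 = 0.389945.
Flux = S_0 · cos θ_z = 589 × 0.389945 = 229.7 W/m².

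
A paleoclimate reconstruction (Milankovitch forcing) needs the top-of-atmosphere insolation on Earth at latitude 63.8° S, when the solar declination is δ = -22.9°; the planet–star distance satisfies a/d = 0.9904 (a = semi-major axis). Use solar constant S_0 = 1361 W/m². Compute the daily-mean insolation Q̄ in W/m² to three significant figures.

cos h₀ = −tan(-63.8°) tan(-22.900°) = -0.8585, h₀ = 2.6031 rad.
Bracket: h₀ sin ϕ sin δ + cos ϕ cos δ sin h₀ = 2.6031×-0.89726×-0.38912 + 0.44151×0.92119×0.51287 = 0.908851 + 0.208592 = 1.117443.
Inverse-square distance factor (a/d)² = 0.9904² = 0.980892.
Q̄ = (S_0/π) × 0.980892 × [bracket] = (1361/π) × 0.980892 × 1.117443 = 474.8 W/m².

Q̄ ≈ 475 W/m²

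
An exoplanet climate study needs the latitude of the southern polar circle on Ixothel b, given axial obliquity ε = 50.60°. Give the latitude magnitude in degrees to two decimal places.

39.40°

The polar circle is the lowest latitude that experiences at least one full rotation of continuous darkness at the northern-summer solstice; it lies at |ϕ| = 90° − ε = 90° − 50.60° = 39.40°.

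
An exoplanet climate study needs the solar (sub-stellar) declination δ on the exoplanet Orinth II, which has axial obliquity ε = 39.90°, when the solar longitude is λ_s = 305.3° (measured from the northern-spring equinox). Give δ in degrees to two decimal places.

sin δ = sin ε · sin λ_s = sin 39.90° × sin 305.3° = -0.523511.
δ = arcsin(-0.523511) = -31.57°.

δ = -31.57°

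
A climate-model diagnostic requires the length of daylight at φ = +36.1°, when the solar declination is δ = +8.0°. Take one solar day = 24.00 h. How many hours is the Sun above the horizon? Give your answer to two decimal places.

cos H₀ = −tan φ · tan δ = −tan(+36.1°) × tan(+8.000°) = -0.1025, so H₀ = 1.6735 rad = 95.88°.
Daylight = 2H₀/(2π) × 24.00 h = (1.6735/π) × 24.00 = 12.78 h.

12.78 h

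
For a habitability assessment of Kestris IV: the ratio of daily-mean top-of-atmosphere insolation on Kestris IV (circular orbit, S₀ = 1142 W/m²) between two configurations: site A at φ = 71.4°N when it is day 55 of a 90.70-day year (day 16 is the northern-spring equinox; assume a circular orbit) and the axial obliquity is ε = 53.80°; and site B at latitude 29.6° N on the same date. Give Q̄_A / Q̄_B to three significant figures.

Q̄_A / Q̄_B ≈ 0.929

— Configuration A (φ=+71.4°):
Solar longitude: λ_s = 360° × (55 − 16)/90.70 = 154.796°.
sin δ = sin 53.80° × sin 154.796° = 0.34364, so δ = +20.099°.
cos H₀ = −tan(+71.4°) tan(+20.099°) = -1.0873 ≤ −1 ⇒ polar day, H₀ = π.
Bracket: H₀ sin φ sin δ + cos φ cos δ sin H₀ = 3.1416×0.94777×0.34364 + 0.31896×0.93910×0.00000 = 1.023193 + 0.000000 = 1.023193.
Q̄ = (S₀/π) × [bracket] = (1142/π) × 1.023193 = 371.94 W/m².
— Configuration B (φ=+29.6°):
cos H₀ = −tan(+29.6°) tan(+20.099°) = -0.2079, H₀ = 1.7802 rad.
Bracket: H₀ sin φ sin δ + cos φ cos δ sin H₀ = 1.7802×0.49394×0.34364 + 0.86949×0.93910×0.97816 = 0.302167 + 0.798705 = 1.100872.
Q̄ = (S₀/π) × [bracket] = (1142/π) × 1.100872 = 400.18 W/m².
Ratio Q̄_A / Q̄_B = 371.94 / 400.18 = 0.9294.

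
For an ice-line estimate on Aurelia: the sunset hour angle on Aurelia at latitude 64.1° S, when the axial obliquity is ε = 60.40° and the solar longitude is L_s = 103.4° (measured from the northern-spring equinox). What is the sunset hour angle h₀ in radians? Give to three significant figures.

h₀ = 0.00 rad

Solar declination: sin δ = sin ε · sin L_s = sin 60.40° × sin 103.4° = 0.84582, so δ = +57.760°.
cos h₀ = −tan ϕ · tan δ = 3.2653 ≥ 1, so the host star never rises (polar night) and h₀ = 0.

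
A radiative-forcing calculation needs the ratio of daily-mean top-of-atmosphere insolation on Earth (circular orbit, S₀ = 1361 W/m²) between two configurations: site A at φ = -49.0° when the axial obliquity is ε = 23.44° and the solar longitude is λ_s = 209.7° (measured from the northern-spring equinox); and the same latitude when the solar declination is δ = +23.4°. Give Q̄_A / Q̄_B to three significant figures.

— Configuration A (φ=-49.0°):
Solar declination: sin δ = sin ε · sin λ_s = sin 23.44° × sin 209.7° = -0.19709, so δ = -11.367°.
cos H₀ = −tan(-49.0°) tan(-11.367°) = -0.2313, H₀ = 1.8042 rad.
Bracket: H₀ sin φ sin δ + cos φ cos δ sin H₀ = 1.8042×-0.75471×-0.19709 + 0.65606×0.98039×0.97289 = 0.268367 + 0.625758 = 0.894125.
Q̄ = (S₀/π) × [bracket] = (1361/π) × 0.894125 = 387.35 W/m².
— Configuration B (φ=-49.0°):
cos H₀ = −tan(-49.0°) tan(+23.400°) = 0.4978, H₀ = 1.0497 rad.
Bracket: H₀ sin φ sin δ + cos φ cos δ sin H₀ = 1.0497×-0.75471×0.39715 + 0.65606×0.91775×0.86729 = -0.314630 + 0.522194 = 0.207564.
Q̄ = (S₀/π) × [bracket] = (1361/π) × 0.207564 = 89.921 W/m².
Ratio Q̄_A / Q̄_B = 387.35 / 89.921 = 4.308.

Q̄_A / Q̄_B ≈ 4.31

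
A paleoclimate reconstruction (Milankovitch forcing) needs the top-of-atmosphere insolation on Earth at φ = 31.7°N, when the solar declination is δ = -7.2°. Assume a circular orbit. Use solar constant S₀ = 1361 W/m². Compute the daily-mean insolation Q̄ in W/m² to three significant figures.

cos H₀ = −tan(+31.7°) tan(-7.200°) = 0.0780, H₀ = 1.4927 rad.
Bracket: H₀ sin φ sin δ + cos φ cos δ sin H₀ = 1.4927×0.52547×-0.12533 + 0.85081×0.99211×0.99695 = -0.098305 + 0.841523 = 0.743218.
Q̄ = (S₀/π) × [bracket] = (1361/π) × 0.743218 = 322.0 W/m².

Q̄ ≈ 322 W/m²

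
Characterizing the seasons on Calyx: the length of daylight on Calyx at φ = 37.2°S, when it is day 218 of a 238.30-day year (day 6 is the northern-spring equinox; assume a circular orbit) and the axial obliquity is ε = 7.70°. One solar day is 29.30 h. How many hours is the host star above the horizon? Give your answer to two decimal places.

15.26 h

Solar longitude: λ_s = 360° × (218 − 6)/238.30 = 320.269°.
sin δ = sin 7.70° × sin 320.269° = -0.08564, so δ = -4.913°.
cos H₀ = −tan φ · tan δ = −tan(-37.2°) × tan(-4.913°) = -0.0652, so H₀ = 1.6361 rad = 93.74°.
Daylight = 2H₀/(2π) × 29.30 h = (1.6361/π) × 29.30 = 15.26 h.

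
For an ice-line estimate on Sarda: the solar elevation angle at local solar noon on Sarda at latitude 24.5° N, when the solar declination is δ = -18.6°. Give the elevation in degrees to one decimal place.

At local noon the hour angle is zero, so the zenith angle equals |φ − δ| = |+24.5° − (-18.600°)| = 43.100°.
Elevation = 90° − 43.100° = 46.9°.

46.9°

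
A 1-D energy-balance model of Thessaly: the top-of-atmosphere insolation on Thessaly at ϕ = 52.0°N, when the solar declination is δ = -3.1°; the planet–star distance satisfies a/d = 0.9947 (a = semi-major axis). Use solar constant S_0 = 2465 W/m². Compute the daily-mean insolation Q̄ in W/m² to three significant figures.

cos h₀ = −tan(+52.0°) tan(-3.100°) = 0.0693, h₀ = 1.5014 rad.
Bracket: h₀ sin ϕ sin δ + cos ϕ cos δ sin h₀ = 1.5014×0.78801×-0.05408 + 0.61566×0.99854×0.99759 = -0.063983 + 0.613280 = 0.549297.
Inverse-square distance factor (a/d)² = 0.9947² = 0.989428.
Q̄ = (S_0/π) × 0.989428 × [bracket] = (2465/π) × 0.989428 × 0.549297 = 426.4 W/m².

Q̄ ≈ 426 W/m²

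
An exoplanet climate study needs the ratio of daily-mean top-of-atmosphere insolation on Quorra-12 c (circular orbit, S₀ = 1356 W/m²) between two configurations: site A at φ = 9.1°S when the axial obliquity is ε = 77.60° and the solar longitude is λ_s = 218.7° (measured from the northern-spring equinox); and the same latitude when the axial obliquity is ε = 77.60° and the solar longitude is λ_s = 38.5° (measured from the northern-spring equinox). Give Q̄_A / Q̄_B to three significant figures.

Q̄_A / Q̄_B ≈ 1.47

— Configuration A (φ=-9.1°):
Solar declination: sin δ = sin ε · sin λ_s = sin 77.60° × sin 218.7° = -0.61066, so δ = -37.637°.
cos H₀ = −tan(-9.1°) tan(-37.637°) = -0.1235, H₀ = 1.6946 rad.
Bracket: H₀ sin φ sin δ + cos φ cos δ sin H₀ = 1.6946×-0.15816×-0.61066 + 0.98741×0.79190×0.99234 = 0.163668 + 0.775940 = 0.939608.
Q̄ = (S₀/π) × [bracket] = (1356/π) × 0.939608 = 405.56 W/m².
— Configuration B (φ=-9.1°):
Solar declination: sin δ = sin ε · sin λ_s = sin 77.60° × sin 38.5° = 0.60799, so δ = +37.445°.
cos H₀ = −tan(-9.1°) tan(+37.445°) = 0.1227, H₀ = 1.4478 rad.
Bracket: H₀ sin φ sin δ + cos φ cos δ sin H₀ = 1.4478×-0.15816×0.60799 + 0.98741×0.79394×0.99245 = -0.139220 + 0.778026 = 0.638806.
Q̄ = (S₀/π) × [bracket] = (1356/π) × 0.638806 = 275.73 W/m².
Ratio Q̄_A / Q̄_B = 405.56 / 275.73 = 1.471.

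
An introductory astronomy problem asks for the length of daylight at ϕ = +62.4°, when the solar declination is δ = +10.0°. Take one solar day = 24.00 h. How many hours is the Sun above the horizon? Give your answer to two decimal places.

14.63 h

cos h₀ = −tan ϕ · tan δ = −tan(+62.4°) × tan(+10.000°) = -0.3373, so h₀ = 1.9148 rad = 109.71°.
Daylight = 2h₀/(2π) × 24.00 h = (1.9148/π) × 24.00 = 14.63 h.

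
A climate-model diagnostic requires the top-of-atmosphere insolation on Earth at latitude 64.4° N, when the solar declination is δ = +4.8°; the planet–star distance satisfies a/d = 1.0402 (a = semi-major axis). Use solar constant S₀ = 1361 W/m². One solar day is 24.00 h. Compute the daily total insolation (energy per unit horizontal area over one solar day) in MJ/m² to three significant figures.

22.5 MJ/m²

cos H₀ = −tan(+64.4°) tan(+4.800°) = -0.1753, H₀ = 1.7470 rad.
Bracket: H₀ sin φ sin δ + cos φ cos δ sin H₀ = 1.7470×0.90183×0.08368 + 0.43209×0.99649×0.98452 = 0.131838 + 0.423908 = 0.555746.
Inverse-square distance factor (a/d)² = 1.0402² = 1.082016.
Q̄ = (S₀/π) × 1.082016 × [bracket] = (1361/π) × 1.082016 × 0.555746 = 260.51 W/m².
Daily total = Q̄ × 24.00 h × 3600 s/h = 260.51 × 24.00 × 3600 / 10⁶ = 22.51 MJ/m².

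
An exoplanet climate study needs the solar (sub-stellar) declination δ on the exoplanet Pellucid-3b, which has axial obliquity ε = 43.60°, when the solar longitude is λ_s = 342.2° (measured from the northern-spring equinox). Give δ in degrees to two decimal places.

δ = -12.17°

sin δ = sin ε · sin λ_s = sin 43.60° × sin 342.2° = -0.210813.
δ = arcsin(-0.210813) = -12.17°.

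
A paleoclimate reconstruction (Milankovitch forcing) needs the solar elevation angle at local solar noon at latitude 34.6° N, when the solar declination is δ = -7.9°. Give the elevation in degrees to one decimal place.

At local noon the hour angle is zero, so the zenith angle equals |φ − δ| = |+34.6° − (-7.900°)| = 42.500°.
Elevation = 90° − 42.500° = 47.5°.

47.5°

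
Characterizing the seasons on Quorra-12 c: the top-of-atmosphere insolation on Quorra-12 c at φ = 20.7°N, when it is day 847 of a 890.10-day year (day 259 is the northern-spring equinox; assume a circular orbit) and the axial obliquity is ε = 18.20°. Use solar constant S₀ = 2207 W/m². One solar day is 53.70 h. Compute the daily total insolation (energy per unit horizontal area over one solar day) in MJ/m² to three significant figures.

103 MJ/m²

Solar longitude: λ_s = 360° × (847 − 259)/890.10 = 237.816°.
sin δ = sin 18.20° × sin 237.816° = -0.26434, so δ = -15.328°.
cos H₀ = −tan(+20.7°) tan(-15.328°) = 0.1036, H₀ = 1.4670 rad.
Bracket: H₀ sin φ sin δ + cos φ cos δ sin H₀ = 1.4670×0.35347×-0.26434 + 0.93544×0.96443×0.99462 = -0.137071 + 0.897313 = 0.760242.
Q̄ = (S₀/π) × [bracket] = (2207/π) × 0.760242 = 534.08 W/m².
Daily total = Q̄ × 53.70 h × 3600 s/h = 534.08 × 53.70 × 3600 / 10⁶ = 103.2 MJ/m².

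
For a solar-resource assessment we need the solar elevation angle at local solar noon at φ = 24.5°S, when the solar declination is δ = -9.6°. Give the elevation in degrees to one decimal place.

75.1°

At local noon the hour angle is zero, so the zenith angle equals |φ − δ| = |-24.5° − (-9.600°)| = 14.900°.
Elevation = 90° − 14.900° = 75.1°.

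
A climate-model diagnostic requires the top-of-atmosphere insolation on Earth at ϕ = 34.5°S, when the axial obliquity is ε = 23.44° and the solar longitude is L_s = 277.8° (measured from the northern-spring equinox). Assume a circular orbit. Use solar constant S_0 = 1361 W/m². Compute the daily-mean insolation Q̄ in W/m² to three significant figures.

Solar declination: sin δ = sin ε · sin L_s = sin 23.44° × sin 277.8° = -0.39411, so δ = -23.210°.
cos h₀ = −tan(-34.5°) tan(-23.210°) = -0.2947, h₀ = 1.8700 rad.
Bracket: h₀ sin ϕ sin δ + cos ϕ cos δ sin h₀ = 1.8700×-0.56641×-0.39411 + 0.82413×0.91906×0.95558 = 0.417436 + 0.723780 = 1.141216.
Q̄ = (S_0/π) × [bracket] = (1361/π) × 1.141216 = 494.4 W/m².

Q̄ ≈ 494 W/m²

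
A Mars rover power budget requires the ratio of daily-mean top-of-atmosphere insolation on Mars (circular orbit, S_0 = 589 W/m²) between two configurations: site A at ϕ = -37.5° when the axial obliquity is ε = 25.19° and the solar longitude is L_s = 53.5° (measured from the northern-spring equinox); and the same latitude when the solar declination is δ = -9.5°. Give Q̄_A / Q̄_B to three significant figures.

Q̄_A / Q̄_B ≈ 0.473

— Configuration A (ϕ=-37.5°):
Solar declination: sin δ = sin ε · sin L_s = sin 25.19° × sin 53.5° = 0.34214, so δ = +20.007°.
cos h₀ = −tan(-37.5°) tan(+20.007°) = 0.2794, h₀ = 1.2876 rad.
Bracket: h₀ sin ϕ sin δ + cos ϕ cos δ sin h₀ = 1.2876×-0.60876×0.34214 + 0.79335×0.93965×0.96018 = -0.268183 + 0.715787 = 0.447604.
Q̄ = (S_0/π) × [bracket] = (589/π) × 0.447604 = 83.919 W/m².
— Configuration B (ϕ=-37.5°):
cos h₀ = −tan(-37.5°) tan(-9.500°) = -0.1284, h₀ = 1.6996 rad.
Bracket: h₀ sin ϕ sin δ + cos ϕ cos δ sin h₀ = 1.6996×-0.60876×-0.16505 + 0.79335×0.98629×0.99172 = 0.170769 + 0.775994 = 0.946763.
Q̄ = (S_0/π) × [bracket] = (589/π) × 0.946763 = 177.50 W/m².
Ratio Q̄_A / Q̄_B = 83.919 / 177.50 = 0.4728.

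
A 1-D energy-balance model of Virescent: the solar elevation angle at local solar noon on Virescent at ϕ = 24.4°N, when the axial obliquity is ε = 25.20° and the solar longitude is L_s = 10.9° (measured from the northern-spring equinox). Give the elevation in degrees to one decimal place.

Solar declination: sin δ = sin ε · sin L_s = sin 25.20° × sin 10.9° = 0.08051, so δ = +4.618°.
At local noon the hour angle is zero, so the zenith angle equals |ϕ − δ| = |+24.4° − (+4.618°)| = 19.782°.
Elevation = 90° − 19.782° = 70.2°.

70.2°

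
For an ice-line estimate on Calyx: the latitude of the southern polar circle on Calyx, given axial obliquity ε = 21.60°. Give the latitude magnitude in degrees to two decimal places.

The polar circle is the lowest latitude that experiences at least one full rotation of continuous darkness at the northern-summer solstice; it lies at |ϕ| = 90° − ε = 90° − 21.60° = 68.40°.

68.40°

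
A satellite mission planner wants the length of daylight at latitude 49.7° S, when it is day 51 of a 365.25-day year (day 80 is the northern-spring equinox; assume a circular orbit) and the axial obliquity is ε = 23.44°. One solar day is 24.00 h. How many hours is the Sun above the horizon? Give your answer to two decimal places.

13.76 h

Solar longitude: L_s = 360° × (51 − 80)/365.25 = -28.583°, i.e. -28.583° + 360° = 331.417°.
sin δ = sin 23.44° × sin 331.417° = -0.19032, so δ = -10.971°.
cos h₀ = −tan ϕ · tan δ = −tan(-49.7°) × tan(-10.971°) = -0.2286, so h₀ = 1.8014 rad = 103.21°.
Daylight = 2h₀/(2π) × 24.00 h = (1.8014/π) × 24.00 = 13.76 h.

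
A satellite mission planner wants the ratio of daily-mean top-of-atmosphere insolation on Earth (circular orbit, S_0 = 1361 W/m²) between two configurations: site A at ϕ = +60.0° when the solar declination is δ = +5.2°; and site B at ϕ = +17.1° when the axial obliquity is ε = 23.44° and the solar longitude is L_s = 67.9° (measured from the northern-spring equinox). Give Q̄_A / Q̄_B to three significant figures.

— Configuration A (ϕ=+60.0°):
cos h₀ = −tan(+60.0°) tan(+5.200°) = -0.1576, h₀ = 1.7291 rad.
Bracket: h₀ sin ϕ sin δ + cos ϕ cos δ sin h₀ = 1.7291×0.86603×0.09063 + 0.50000×0.99588×0.98750 = 0.135714 + 0.491716 = 0.627430.
Q̄ = (S_0/π) × [bracket] = (1361/π) × 0.627430 = 271.82 W/m².
— Configuration B (ϕ=+17.1°):
Solar declination: sin δ = sin ε · sin L_s = sin 23.44° × sin 67.9° = 0.36856, so δ = +21.627°.
cos h₀ = −tan(+17.1°) tan(+21.627°) = -0.1220, h₀ = 1.6931 rad.
Bracket: h₀ sin ϕ sin δ + cos ϕ cos δ sin h₀ = 1.6931×0.29404×0.36856 + 0.95579×0.92960×0.99253 = 0.183484 + 0.881865 = 1.065349.
Q̄ = (S_0/π) × [bracket] = (1361/π) × 1.065349 = 461.53 W/m².
Ratio Q̄_A / Q̄_B = 271.82 / 461.53 = 0.5890.

Q̄_A / Q̄_B ≈ 0.589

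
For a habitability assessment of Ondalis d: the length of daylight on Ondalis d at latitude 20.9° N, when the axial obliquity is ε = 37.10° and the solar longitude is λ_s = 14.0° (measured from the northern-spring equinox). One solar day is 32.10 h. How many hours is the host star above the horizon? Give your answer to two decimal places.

16.63 h

Solar declination: sin δ = sin ε · sin λ_s = sin 37.10° × sin 14.0° = 0.14593, so δ = +8.391°.
cos H₀ = −tan φ · tan δ = −tan(+20.9°) × tan(+8.391°) = -0.0563, so H₀ = 1.6272 rad = 93.23°.
Daylight = 2H₀/(2π) × 32.10 h = (1.6272/π) × 32.10 = 16.63 h.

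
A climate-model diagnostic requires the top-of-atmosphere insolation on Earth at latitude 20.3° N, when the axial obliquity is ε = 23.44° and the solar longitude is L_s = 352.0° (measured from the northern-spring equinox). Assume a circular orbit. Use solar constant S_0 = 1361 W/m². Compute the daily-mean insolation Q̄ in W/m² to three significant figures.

Q̄ ≈ 393 W/m²

Solar declination: sin δ = sin ε · sin L_s = sin 23.44° × sin 352.0° = -0.05536, so δ = -3.174°.
cos h₀ = −tan(+20.3°) tan(-3.174°) = 0.0205, h₀ = 1.5503 rad.
Bracket: h₀ sin ϕ sin δ + cos ϕ cos δ sin h₀ = 1.5503×0.34694×-0.05536 + 0.93789×0.99847×0.99979 = -0.029776 + 0.936258 = 0.906482.
Q̄ = (S_0/π) × [bracket] = (1361/π) × 0.906482 = 392.7 W/m².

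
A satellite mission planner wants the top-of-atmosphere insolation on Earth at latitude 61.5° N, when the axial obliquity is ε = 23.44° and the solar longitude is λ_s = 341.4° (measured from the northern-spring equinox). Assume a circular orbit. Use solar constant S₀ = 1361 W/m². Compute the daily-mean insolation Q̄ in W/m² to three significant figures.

Solar declination: sin δ = sin ε · sin λ_s = sin 23.44° × sin 341.4° = -0.12688, so δ = -7.289°.
cos H₀ = −tan(+61.5°) tan(-7.289°) = 0.2356, H₀ = 1.3330 rad.
Bracket: H₀ sin φ sin δ + cos φ cos δ sin H₀ = 1.3330×0.87882×-0.12688 + 0.47716×0.99192×0.97185 = -0.148636 + 0.459981 = 0.311345.
Q̄ = (S₀/π) × [bracket] = (1361/π) × 0.311345 = 134.9 W/m².

Q̄ ≈ 135 W/m²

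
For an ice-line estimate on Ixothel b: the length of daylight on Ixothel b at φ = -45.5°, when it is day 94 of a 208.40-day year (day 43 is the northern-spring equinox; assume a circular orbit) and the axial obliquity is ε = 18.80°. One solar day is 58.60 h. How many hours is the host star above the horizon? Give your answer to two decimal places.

Solar longitude: λ_s = 360° × (94 − 43)/208.40 = 88.100°.
sin δ = sin 18.80° × sin 88.100° = 0.32209, so δ = +18.789°.
cos H₀ = −tan φ · tan δ = −tan(-45.5°) × tan(+18.789°) = 0.3462, so H₀ = 1.2173 rad = 69.74°.
Daylight = 2H₀/(2π) × 58.60 h = (1.2173/π) × 58.60 = 22.71 h.

22.71 h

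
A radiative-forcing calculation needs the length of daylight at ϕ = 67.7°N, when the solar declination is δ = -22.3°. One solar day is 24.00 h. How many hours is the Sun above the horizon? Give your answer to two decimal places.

0.00 h

cos h₀ = −tan ϕ · tan δ = −tan(+67.7°) × tan(-22.300°) = 1.0000, so h₀ = 0.0000 rad = 0.00°.
Daylight = 2h₀/(2π) × 24.00 h = (0.0000/π) × 24.00 = 0.00 h.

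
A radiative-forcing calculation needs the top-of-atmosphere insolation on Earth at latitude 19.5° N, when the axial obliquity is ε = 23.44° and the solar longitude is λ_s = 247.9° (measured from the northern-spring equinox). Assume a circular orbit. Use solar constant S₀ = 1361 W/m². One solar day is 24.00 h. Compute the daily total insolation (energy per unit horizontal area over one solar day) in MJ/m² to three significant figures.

25.9 MJ/m²

Solar declination: sin δ = sin ε · sin λ_s = sin 23.44° × sin 247.9° = -0.36856, so δ = -21.627°.
cos H₀ = −tan(+19.5°) tan(-21.627°) = 0.1404, H₀ = 1.4299 rad.
Bracket: H₀ sin φ sin δ + cos φ cos δ sin H₀ = 1.4299×0.33381×-0.36856 + 0.94264×0.92960×0.99010 = -0.175919 + 0.867603 = 0.691684.
Q̄ = (S₀/π) × [bracket] = (1361/π) × 0.691684 = 299.65 W/m².
Daily total = Q̄ × 24.00 h × 3600 s/h = 299.65 × 24.00 × 3600 / 10⁶ = 25.89 MJ/m².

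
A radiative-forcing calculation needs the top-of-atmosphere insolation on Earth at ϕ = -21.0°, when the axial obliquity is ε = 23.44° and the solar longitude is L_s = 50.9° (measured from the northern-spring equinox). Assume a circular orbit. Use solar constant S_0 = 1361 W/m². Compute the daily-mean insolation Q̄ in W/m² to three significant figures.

Solar declination: sin δ = sin ε · sin L_s = sin 23.44° × sin 50.9° = 0.30870, so δ = +17.981°.
cos h₀ = −tan(-21.0°) tan(+17.981°) = 0.1246, h₀ = 1.4459 rad.
Bracket: h₀ sin ϕ sin δ + cos ϕ cos δ sin h₀ = 1.4459×-0.35837×0.30870 + 0.93358×0.95116×0.99221 = -0.159958 + 0.881067 = 0.721109.
Q̄ = (S_0/π) × [bracket] = (1361/π) × 0.721109 = 312.4 W/m².

Q̄ ≈ 312 W/m²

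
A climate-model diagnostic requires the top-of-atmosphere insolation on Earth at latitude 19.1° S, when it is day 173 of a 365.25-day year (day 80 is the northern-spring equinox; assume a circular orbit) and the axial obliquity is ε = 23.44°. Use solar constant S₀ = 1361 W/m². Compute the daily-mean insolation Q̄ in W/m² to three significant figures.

Q̄ ≈ 291 W/m²

Solar longitude: λ_s = 360° × (173 − 80)/365.25 = 91.663°.
sin δ = sin 23.44° × sin 91.663° = 0.39762, so δ = +23.430°.
cos H₀ = −tan(-19.1°) tan(+23.430°) = 0.1501, H₀ = 1.4202 rad.
Bracket: H₀ sin φ sin δ + cos φ cos δ sin H₀ = 1.4202×-0.32722×0.39762 + 0.94495×0.91755×0.98868 = -0.184781 + 0.857224 = 0.672443.
Q̄ = (S₀/π) × [bracket] = (1361/π) × 0.672443 = 291.3 W/m².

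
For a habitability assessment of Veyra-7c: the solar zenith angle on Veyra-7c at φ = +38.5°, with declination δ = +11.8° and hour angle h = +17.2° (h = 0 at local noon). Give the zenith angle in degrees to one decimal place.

cos θ_z = sin φ sin δ + cos φ cos δ cos h = 0.127302 + 0.731810 = 0.859112.
θ_z = arccos(0.859112) = 30.8°.

θ_z = 30.8°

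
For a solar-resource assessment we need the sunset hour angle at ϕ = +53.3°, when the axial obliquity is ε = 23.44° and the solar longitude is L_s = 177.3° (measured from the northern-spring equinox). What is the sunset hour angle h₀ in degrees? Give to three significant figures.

Solar declination: sin δ = sin ε · sin L_s = sin 23.44° × sin 177.3° = 0.01874, so δ = +1.074°.
cos h₀ = −tan ϕ · tan δ = −tan(+53.3°) × tan(+1.074°) = -0.0251, so h₀ = 1.5959 rad = 91.44°.

h₀ = 91.4°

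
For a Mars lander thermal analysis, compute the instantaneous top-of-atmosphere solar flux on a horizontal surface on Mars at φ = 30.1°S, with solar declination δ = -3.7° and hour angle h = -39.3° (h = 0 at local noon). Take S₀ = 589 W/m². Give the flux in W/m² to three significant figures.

413 W/m²

cos θ_z = sin φ sin δ + cos φ cos δ cos h = 0.032364 + 0.668093 = 0.700457.
Flux = S₀ · cos θ_z = 589 × 0.700457 = 412.6 W/m².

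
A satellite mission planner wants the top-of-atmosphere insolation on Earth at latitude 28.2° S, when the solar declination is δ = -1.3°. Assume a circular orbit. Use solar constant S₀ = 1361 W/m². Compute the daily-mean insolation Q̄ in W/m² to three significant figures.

Q̄ ≈ 389 W/m²

cos H₀ = −tan(-28.2°) tan(-1.300°) = -0.0122, H₀ = 1.5830 rad.
Bracket: H₀ sin φ sin δ + cos φ cos δ sin H₀ = 1.5830×-0.47255×-0.02269 + 0.88130×0.99974×0.99993 = 0.016973 + 0.881009 = 0.897982.
Q̄ = (S₀/π) × [bracket] = (1361/π) × 0.897982 = 389.0 W/m².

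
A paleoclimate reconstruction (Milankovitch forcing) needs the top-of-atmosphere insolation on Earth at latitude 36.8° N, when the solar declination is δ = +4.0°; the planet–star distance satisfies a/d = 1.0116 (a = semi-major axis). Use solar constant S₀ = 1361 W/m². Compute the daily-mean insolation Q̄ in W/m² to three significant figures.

Q̄ ≈ 384 W/m²

cos H₀ = −tan(+36.8°) tan(+4.000°) = -0.0523, H₀ = 1.6231 rad.
Bracket: H₀ sin φ sin δ + cos φ cos δ sin H₀ = 1.6231×0.59902×0.06976 + 0.80073×0.99756×0.99863 = 0.067826 + 0.797682 = 0.865508.
Inverse-square distance factor (a/d)² = 1.0116² = 1.023335.
Q̄ = (S₀/π) × 1.023335 × [bracket] = (1361/π) × 1.023335 × 0.865508 = 383.7 W/m².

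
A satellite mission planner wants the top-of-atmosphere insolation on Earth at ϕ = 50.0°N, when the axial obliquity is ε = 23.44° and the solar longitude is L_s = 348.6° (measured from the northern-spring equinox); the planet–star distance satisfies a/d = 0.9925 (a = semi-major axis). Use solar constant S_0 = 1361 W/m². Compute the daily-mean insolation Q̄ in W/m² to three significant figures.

Q̄ ≈ 234 W/m²

Solar declination: sin δ = sin ε · sin L_s = sin 23.44° × sin 348.6° = -0.07863, so δ = -4.510°.
cos h₀ = −tan(+50.0°) tan(-4.510°) = 0.0940, h₀ = 1.4767 rad.
Bracket: h₀ sin ϕ sin δ + cos ϕ cos δ sin h₀ = 1.4767×0.76604×-0.07863 + 0.64279×0.99690×0.99557 = -0.088947 + 0.637959 = 0.549012.
Inverse-square distance factor (a/d)² = 0.9925² = 0.985056.
Q̄ = (S_0/π) × 0.985056 × [bracket] = (1361/π) × 0.985056 × 0.549012 = 234.3 W/m².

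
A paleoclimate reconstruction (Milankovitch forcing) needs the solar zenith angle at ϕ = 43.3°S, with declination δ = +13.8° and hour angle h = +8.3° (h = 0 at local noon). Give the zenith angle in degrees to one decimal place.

θ_z = 57.6°

cos θ_z = sin ϕ sin δ + cos ϕ cos δ cos h = -0.163591 + 0.699362 = 0.535771.
θ_z = arccos(0.535771) = 57.6°.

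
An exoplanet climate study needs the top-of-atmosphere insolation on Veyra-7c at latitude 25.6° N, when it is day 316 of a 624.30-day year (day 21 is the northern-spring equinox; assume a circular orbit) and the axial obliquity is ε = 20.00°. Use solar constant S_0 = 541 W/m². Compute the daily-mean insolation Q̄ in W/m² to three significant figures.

Solar longitude: L_s = 360° × (316 − 21)/624.30 = 170.111°.
sin δ = sin 20.00° × sin 170.111° = 0.05874, so δ = +3.368°.
cos h₀ = −tan(+25.6°) tan(+3.368°) = -0.0282, h₀ = 1.5990 rad.
Bracket: h₀ sin ϕ sin δ + cos ϕ cos δ sin h₀ = 1.5990×0.43209×0.05874 + 0.90183×0.99827×0.99960 = 0.040584 + 0.899910 = 0.940494.
Q̄ = (S_0/π) × [bracket] = (541/π) × 0.940494 = 162.0 W/m².

Q̄ ≈ 162 W/m²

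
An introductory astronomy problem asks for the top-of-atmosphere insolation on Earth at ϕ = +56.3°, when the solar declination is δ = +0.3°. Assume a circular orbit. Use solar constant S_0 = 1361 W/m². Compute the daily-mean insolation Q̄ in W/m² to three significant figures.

Q̄ ≈ 243 W/m²

cos h₀ = −tan(+56.3°) tan(+0.300°) = -0.0079, h₀ = 1.5786 rad.
Bracket: h₀ sin ϕ sin δ + cos ϕ cos δ sin h₀ = 1.5786×0.83195×0.00524 + 0.55484×0.99999×0.99997 = 0.006882 + 0.554818 = 0.561700.
Q̄ = (S_0/π) × [bracket] = (1361/π) × 0.561700 = 243.3 W/m².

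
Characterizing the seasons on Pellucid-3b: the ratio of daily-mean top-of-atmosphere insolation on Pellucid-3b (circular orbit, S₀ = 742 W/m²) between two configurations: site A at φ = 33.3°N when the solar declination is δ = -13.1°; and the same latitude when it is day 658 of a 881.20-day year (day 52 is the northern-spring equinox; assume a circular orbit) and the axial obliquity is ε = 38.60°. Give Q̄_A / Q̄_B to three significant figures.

— Configuration A (φ=+33.3°):
cos H₀ = −tan(+33.3°) tan(-13.100°) = 0.1529, H₀ = 1.4173 rad.
Bracket: H₀ sin φ sin δ + cos φ cos δ sin H₀ = 1.4173×0.54902×-0.22665 + 0.83581×0.97398×0.98825 = -0.176362 + 0.804497 = 0.628135.
Q̄ = (S₀/π) × [bracket] = (742/π) × 0.628135 = 148.36 W/m².
— Configuration B (φ=+33.3°):
Solar longitude: λ_s = 360° × (658 − 52)/881.20 = 247.571°.
sin δ = sin 38.60° × sin 247.571° = -0.57669, so δ = -35.218°.
cos H₀ = −tan(+33.3°) tan(-35.218°) = 0.4637, H₀ = 1.0886 rad.
Bracket: H₀ sin φ sin δ + cos φ cos δ sin H₀ = 1.0886×0.54902×-0.57669 + 0.83581×0.81697×0.88600 = -0.344666 + 0.604989 = 0.260323.
Q̄ = (S₀/π) × [bracket] = (742/π) × 0.260323 = 61.485 W/m².
Ratio Q̄_A / Q̄_B = 148.36 / 61.485 = 2.413.

Q̄_A / Q̄_B ≈ 2.41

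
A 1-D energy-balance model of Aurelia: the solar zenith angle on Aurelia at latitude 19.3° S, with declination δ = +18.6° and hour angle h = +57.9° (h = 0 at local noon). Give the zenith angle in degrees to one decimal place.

θ_z = 68.3°

cos θ_z = sin φ sin δ + cos φ cos δ cos h = -0.105421 + 0.475339 = 0.369918.
θ_z = arccos(0.369918) = 68.3°.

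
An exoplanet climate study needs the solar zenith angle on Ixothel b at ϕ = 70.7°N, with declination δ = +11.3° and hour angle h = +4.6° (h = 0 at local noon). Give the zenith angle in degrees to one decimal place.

θ_z = 59.5°

cos θ_z = sin ϕ sin δ + cos ϕ cos δ cos h = 0.184934 + 0.323063 = 0.507997.
θ_z = arccos(0.507997) = 59.5°.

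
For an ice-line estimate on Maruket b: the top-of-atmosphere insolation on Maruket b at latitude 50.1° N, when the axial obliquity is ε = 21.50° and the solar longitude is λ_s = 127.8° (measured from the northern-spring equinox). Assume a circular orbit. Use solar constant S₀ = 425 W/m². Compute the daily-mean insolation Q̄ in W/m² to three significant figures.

Q̄ ≈ 136 W/m²

Solar declination: sin δ = sin ε · sin λ_s = sin 21.50° × sin 127.8° = 0.28959, so δ = +16.834°.
cos H₀ = −tan(+50.1°) tan(+16.834°) = -0.3619, H₀ = 1.9411 rad.
Bracket: H₀ sin φ sin δ + cos φ cos δ sin H₀ = 1.9411×0.76717×0.28959 + 0.64145×0.95715×0.93223 = 0.431244 + 0.572356 = 1.003600.
Q̄ = (S₀/π) × [bracket] = (425/π) × 1.003600 = 135.8 W/m².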